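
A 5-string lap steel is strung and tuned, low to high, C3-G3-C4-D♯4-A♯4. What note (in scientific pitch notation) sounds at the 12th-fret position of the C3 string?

C3 is MIDI 48. Adding 12 gives 60, which is C4.

C4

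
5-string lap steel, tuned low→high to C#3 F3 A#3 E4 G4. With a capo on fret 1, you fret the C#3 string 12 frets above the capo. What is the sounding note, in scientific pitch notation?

The capo raises the open C#3 by 1 semitone to D3; fretting 12 more gives C#3 + 1 + 12 = C#3 + 13 semitones = D4.

D4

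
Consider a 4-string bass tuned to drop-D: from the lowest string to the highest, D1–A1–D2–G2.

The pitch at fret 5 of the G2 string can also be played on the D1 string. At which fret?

22

G2 at fret 5 is G2 + 5 semitones = C3.
The open D1 string is 17 semitones below the open G2, so the same pitch on the D1 string lies at fret 5 + 17 = 22.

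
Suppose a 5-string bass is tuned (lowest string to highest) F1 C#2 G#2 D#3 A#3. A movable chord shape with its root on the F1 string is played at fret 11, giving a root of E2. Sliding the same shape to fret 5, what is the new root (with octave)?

Moving from fret 11 to fret 5 shifts the root by -6 semitones.
E2 down 6 semitones is A#1.

A#1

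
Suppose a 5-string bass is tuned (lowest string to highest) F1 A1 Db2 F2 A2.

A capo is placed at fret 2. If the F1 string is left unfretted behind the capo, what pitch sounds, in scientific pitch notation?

The capo raises the open F1 by 2 semitones to G1; fretting 0 more gives F1 + 2 + 0 = F1 + 2 semitones = G1.

G1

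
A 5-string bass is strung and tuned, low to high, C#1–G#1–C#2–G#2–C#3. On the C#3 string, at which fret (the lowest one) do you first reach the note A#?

From C#3, count semitones up the chromatic scale until reaching A#: C#–D–D#–E–F–F#–G–G#–A–A# — 9 steps.

9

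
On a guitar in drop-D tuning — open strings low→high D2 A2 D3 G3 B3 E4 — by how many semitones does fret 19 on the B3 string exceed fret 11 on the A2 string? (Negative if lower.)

B3 at fret 19 → F#5 (MIDI 78); A2 at fret 11 → G#3 (MIDI 56).
78 − 56 = 22, so the two pitches are 22 semitones apart.

22 semitones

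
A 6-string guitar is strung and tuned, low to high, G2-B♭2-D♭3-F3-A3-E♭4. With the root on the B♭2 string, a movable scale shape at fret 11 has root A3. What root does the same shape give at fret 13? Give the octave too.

Moving from fret 11 to fret 13 shifts the root by 2 semitones.
A3 up 2 semitones is B3.

B3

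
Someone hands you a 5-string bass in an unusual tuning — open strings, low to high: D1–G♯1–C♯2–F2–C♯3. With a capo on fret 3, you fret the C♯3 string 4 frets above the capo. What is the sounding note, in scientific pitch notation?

G♯3

The capo raises the open C♯3 by 3 semitones to E3; fretting 4 more gives C♯3 + 3 + 4 = C♯3 + 7 semitones = G♯3.
(Also written A♭.)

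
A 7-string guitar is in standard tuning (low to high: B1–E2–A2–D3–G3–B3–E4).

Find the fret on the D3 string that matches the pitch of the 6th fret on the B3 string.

15

B3 at fret 6 is B3 + 6 semitones = F4.
The open D3 string is 9 semitones below the open B3, so the same pitch on the D3 string lies at fret 6 + 9 = 15.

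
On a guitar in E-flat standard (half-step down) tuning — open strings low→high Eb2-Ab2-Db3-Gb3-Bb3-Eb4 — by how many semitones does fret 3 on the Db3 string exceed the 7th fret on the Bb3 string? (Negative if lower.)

-13 semitones

Db3 at fret 3 → E3 (MIDI 52); Bb3 at fret 7 → F4 (MIDI 65).
52 − 65 = -13, so the two pitches are 13 semitones apart.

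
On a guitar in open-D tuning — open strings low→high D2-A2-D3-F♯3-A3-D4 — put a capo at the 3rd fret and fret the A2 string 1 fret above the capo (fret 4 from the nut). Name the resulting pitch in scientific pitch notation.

C♯3

The capo raises the open A2 by 3 semitones to C3; fretting 1 more gives A2 + 3 + 1 = A2 + 4 semitones = C♯3.
(Also written D♭.)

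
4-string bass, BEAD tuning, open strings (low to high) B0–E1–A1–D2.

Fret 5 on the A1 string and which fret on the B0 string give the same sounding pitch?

15

Fret 5 on A1 is MIDI 33 + 5 = 38 (D2). On the B0 string (open MIDI 23), that pitch is 38 − 23 = fret 15.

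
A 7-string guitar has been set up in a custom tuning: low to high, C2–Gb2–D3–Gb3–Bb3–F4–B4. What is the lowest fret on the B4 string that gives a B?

0

From B4, count semitones up the chromatic scale until reaching B: B — 0 steps.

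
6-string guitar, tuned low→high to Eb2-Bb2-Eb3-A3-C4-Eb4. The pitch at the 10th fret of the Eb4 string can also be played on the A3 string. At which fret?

Eb4 at fret 10 is Eb4 + 10 semitones = Db5.
The open A3 string is 6 semitones below the open Eb4, so the same pitch on the A3 string lies at fret 10 + 6 = 16.

16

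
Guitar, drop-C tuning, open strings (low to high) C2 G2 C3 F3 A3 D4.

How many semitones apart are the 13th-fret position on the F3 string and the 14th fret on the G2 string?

F3 at fret 13 → F♯4 (MIDI 66); G2 at fret 14 → A3 (MIDI 57).
66 − 57 = 9, so the two pitches are 9 semitones apart, with F♯4 the higher.

9 semitones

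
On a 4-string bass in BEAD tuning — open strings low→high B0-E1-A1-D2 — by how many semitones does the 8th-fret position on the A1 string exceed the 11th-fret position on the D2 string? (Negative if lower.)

A1 at fret 8 → F2 (MIDI 41); D2 at fret 11 → C#3 (MIDI 49).
41 − 49 = -8, so the two pitches are 8 semitones apart.

-8 semitones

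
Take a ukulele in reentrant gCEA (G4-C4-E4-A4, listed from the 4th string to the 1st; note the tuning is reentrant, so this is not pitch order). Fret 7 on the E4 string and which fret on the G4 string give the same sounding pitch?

E4 at fret 7 is E4 + 7 semitones = B4.
The open G4 string is 3 semitones above the open E4, so the same pitch on the G4 string lies at fret 7 − 3 = 4.

4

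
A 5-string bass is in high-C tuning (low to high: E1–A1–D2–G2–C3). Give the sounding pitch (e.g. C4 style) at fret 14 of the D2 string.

E3

Each fret is one semitone, so D2 + 14 = E3.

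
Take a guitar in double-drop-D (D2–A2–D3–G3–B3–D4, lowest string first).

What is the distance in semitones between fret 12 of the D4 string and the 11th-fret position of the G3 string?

D4 at fret 12 → D5 (MIDI 74); G3 at fret 11 → F#4 (MIDI 66).
74 − 66 = 8, so the two pitches are 8 semitones apart, with D5 the higher.

8 semitones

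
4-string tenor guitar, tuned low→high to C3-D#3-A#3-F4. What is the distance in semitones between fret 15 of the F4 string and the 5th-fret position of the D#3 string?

F4 at fret 15 → G#5 (MIDI 80); D#3 at fret 5 → G#3 (MIDI 56).
80 − 56 = 24, so the two pitches are 24 semitones apart, with G#5 the higher.

24 semitones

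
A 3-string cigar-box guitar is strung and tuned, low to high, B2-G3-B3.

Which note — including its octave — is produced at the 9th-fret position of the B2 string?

A♭3

The open B2 string plus 9 semitones: B–C–Db–D–Eb–E–F–Gb–G–Ab.
The walk passes from B into C once, so the octave number goes from 2 to 3.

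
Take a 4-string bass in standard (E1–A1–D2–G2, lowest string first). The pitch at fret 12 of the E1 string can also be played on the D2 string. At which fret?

Fret 12 on E1 is MIDI 28 + 12 = 40 (E2). On the D2 string (open MIDI 38), that pitch is 40 − 38 = fret 2.

2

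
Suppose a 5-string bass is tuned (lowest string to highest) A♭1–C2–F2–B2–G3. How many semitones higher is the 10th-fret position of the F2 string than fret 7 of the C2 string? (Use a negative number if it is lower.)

F2 at fret 10 → E♭3 (MIDI 51); C2 at fret 7 → G2 (MIDI 43).
51 − 43 = 8, so the two pitches are 8 semitones apart.

8 semitones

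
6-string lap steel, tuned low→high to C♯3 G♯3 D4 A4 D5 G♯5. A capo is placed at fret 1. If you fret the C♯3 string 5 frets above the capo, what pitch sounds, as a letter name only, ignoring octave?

G

The capo raises the open C♯3 by 1 semitone to D3; fretting 5 more gives C♯3 + 1 + 5 = C♯3 + 6 semitones, landing on G.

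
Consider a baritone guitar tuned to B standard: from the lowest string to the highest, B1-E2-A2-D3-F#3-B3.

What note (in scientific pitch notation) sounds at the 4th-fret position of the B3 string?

The open B3 string plus 4 semitones: B–C–C#–D–D#.
The walk passes from B into C once, so the octave number goes from 3 to 4.

D#4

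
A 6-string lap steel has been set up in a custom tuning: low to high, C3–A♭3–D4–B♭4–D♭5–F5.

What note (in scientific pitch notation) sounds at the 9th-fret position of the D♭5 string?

Each fret is one semitone, so D♭5 + 9 = B♭5.
(Equivalently spelled A♯5.)

B♭5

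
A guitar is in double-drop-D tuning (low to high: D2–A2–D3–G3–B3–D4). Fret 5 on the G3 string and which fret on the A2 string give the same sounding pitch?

G3 at fret 5 is G3 + 5 semitones = C4.
The open A2 string is 10 semitones below the open G3, so the same pitch on the A2 string lies at fret 5 + 10 = 15.

15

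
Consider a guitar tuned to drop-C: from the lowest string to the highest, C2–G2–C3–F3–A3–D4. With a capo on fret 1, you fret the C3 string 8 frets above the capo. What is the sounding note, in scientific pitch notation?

The capo raises the open C3 by 1 semitone to C#3; fretting 8 more gives C3 + 1 + 8 = C3 + 9 semitones = A3.

A3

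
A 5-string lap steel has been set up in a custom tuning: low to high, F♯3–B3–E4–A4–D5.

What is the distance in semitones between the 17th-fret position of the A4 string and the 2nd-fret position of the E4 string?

A4 at fret 17 → D6 (MIDI 86); E4 at fret 2 → F♯4 (MIDI 66).
86 − 66 = 20, so the two pitches are 20 semitones apart, with D6 the higher.

20 semitones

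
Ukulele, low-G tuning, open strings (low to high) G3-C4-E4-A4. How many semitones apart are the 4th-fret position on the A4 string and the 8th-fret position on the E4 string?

1 semitone

A4 at fret 4 → C♯5 (MIDI 73); E4 at fret 8 → C5 (MIDI 72).
73 − 72 = 1, so the two pitches are 1 semitone apart, with C♯5 the higher.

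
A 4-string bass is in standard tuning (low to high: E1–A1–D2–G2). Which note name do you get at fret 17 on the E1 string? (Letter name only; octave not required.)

The open E1 string plus 17 semitones: E–F–F#–G–…–G–G#–A.

A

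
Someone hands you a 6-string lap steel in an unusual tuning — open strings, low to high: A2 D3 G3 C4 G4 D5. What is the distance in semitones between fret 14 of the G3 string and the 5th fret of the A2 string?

19 semitones

G3 at fret 14 → A4 (MIDI 69); A2 at fret 5 → D3 (MIDI 50).
69 − 50 = 19, so the two pitches are 19 semitones apart, with A4 the higher.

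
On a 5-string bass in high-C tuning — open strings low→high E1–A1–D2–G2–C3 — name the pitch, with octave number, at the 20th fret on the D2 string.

The open D2 string plus 20 semitones: D–D#–E–F–…–G#–A–A#.
The walk passes from B into C once, so the octave number goes from 2 to 3.
(Equivalently spelled Bb3.)

A#3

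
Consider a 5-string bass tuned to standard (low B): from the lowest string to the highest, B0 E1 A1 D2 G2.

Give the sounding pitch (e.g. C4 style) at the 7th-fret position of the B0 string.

F#1

The open B0 string plus 7 semitones: B–C–C#–D–D#–E–F–F#.
The walk passes from B into C once, so the octave number goes from 0 to 1.
(Equivalently spelled Gb1.)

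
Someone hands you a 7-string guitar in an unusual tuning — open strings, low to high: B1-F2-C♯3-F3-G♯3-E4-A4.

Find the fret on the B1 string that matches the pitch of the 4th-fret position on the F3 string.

F3 at fret 4 is F3 + 4 semitones = A3.
The open B1 string is 18 semitones below the open F3, so the same pitch on the B1 string lies at fret 4 + 18 = 22.

22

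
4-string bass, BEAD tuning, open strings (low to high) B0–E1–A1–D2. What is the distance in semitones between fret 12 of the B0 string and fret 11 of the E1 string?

4 semitones

B0 at fret 12 → B1 (MIDI 35); E1 at fret 11 → D#2 (MIDI 39).
35 − 39 = -4, so the two pitches are 4 semitones apart, with D#2 the higher.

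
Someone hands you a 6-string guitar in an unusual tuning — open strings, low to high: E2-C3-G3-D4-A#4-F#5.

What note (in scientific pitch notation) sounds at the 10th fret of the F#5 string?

E6

F#5 is MIDI 78. Adding 10 gives 88, which is E6.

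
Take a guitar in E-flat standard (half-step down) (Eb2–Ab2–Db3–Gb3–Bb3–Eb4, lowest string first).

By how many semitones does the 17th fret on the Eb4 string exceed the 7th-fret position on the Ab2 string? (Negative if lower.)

29 semitones

Eb4 at fret 17 → Ab5 (MIDI 80); Ab2 at fret 7 → Eb3 (MIDI 51).
80 − 51 = 29, so the two pitches are 29 semitones apart.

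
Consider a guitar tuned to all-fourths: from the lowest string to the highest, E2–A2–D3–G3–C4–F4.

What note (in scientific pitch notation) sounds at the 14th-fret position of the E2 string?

E2 is MIDI 40. Adding 14 gives 54, which is F#3.
(Equivalently spelled Gb3.)

F#3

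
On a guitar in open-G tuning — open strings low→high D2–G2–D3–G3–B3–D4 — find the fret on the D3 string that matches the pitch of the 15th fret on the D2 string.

3

D2 at fret 15 is D2 + 15 semitones = F3.
The open D3 string is 12 semitones above the open D2, so the same pitch on the D3 string lies at fret 15 − 12 = 3.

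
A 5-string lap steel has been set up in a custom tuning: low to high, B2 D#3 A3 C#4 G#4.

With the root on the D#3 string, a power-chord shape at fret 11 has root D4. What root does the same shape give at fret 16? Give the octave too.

G4

Moving from fret 11 to fret 16 shifts the root by 5 semitones.
D4 up 5 semitones is G4.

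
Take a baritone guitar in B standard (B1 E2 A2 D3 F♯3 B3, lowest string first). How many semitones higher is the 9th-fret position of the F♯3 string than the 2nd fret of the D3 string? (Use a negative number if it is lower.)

F♯3 at fret 9 → D♯4 (MIDI 63); D3 at fret 2 → E3 (MIDI 52).
63 − 52 = 11, so the two pitches are 11 semitones apart.

11 semitones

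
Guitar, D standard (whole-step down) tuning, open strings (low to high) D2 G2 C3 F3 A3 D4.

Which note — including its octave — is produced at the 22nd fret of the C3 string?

The open C3 string plus 22 semitones: C–C#–D–D#–…–G#–A–A#.
The walk passes from B into C once, so the octave number goes from 3 to 4.

A♯4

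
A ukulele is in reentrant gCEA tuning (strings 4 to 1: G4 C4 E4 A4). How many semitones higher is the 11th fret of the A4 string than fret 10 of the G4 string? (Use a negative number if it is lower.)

3 semitones

A4 at fret 11 → G♯5 (MIDI 80); G4 at fret 10 → F5 (MIDI 77).
80 − 77 = 3, so the two pitches are 3 semitones apart.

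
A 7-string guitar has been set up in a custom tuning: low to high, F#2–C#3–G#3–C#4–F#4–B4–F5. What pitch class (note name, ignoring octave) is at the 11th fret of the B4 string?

A#

B4 is MIDI 71. Adding 11 gives 82; 82 mod 12 = 10, i.e. A#.
(Equivalently spelled Bb.)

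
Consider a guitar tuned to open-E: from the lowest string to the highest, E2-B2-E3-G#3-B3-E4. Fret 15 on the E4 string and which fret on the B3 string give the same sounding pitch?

20

E4 at fret 15 is E4 + 15 semitones = G5.
The open B3 string is 5 semitones below the open E4, so the same pitch on the B3 string lies at fret 15 + 5 = 20.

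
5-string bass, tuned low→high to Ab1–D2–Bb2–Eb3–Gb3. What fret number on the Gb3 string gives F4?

11

F4 is 11 semitones above the open Gb3 (Gb–G–Ab–A–…–Eb–E–F), so it sits at fret 11.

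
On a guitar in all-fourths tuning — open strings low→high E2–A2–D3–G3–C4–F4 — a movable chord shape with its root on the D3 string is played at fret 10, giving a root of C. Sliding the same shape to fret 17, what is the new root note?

G

Moving from fret 10 to fret 17 shifts the root by 7 semitones.
C up 7 semitones is G.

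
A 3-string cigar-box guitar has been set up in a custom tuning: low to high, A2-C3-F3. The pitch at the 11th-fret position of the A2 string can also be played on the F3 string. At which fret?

A2 at fret 11 is A2 + 11 semitones = A♭3.
The open F3 string is 8 semitones above the open A2, so the same pitch on the F3 string lies at fret 11 − 8 = 3.

3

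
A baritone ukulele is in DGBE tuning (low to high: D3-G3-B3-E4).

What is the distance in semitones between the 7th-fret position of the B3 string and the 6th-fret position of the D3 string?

B3 at fret 7 → F#4 (MIDI 66); D3 at fret 6 → G#3 (MIDI 56).
66 − 56 = 10, so the two pitches are 10 semitones apart, with F#4 the higher.

10 semitones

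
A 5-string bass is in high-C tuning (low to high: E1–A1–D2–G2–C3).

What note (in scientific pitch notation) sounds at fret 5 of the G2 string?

Each fret is one semitone, so G2 + 5 = C3.

C3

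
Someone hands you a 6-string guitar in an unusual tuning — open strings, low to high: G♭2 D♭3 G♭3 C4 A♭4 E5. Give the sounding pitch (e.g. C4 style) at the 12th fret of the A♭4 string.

A♭5

The open A♭4 string plus 12 semitones: Ab–A–Bb–B–…–Gb–G–Ab.
The walk passes from B into C once, so the octave number goes from 4 to 5.
(Equivalently spelled G♯5.)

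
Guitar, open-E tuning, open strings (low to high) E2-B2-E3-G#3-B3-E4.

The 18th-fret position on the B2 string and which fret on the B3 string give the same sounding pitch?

Fret 18 on B2 is MIDI 47 + 18 = 65 (F4). On the B3 string (open MIDI 59), that pitch is 65 − 59 = fret 6.

6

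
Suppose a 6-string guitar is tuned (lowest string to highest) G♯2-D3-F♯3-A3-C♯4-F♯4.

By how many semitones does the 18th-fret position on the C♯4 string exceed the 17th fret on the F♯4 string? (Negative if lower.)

-4 semitones

C♯4 at fret 18 → G5 (MIDI 79); F♯4 at fret 17 → B5 (MIDI 83).
79 − 83 = -4, so the two pitches are 4 semitones apart.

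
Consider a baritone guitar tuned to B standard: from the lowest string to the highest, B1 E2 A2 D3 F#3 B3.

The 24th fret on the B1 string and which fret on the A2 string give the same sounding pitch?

14

Fret 24 on B1 is MIDI 35 + 24 = 59 (B3). On the A2 string (open MIDI 45), that pitch is 59 − 45 = fret 14.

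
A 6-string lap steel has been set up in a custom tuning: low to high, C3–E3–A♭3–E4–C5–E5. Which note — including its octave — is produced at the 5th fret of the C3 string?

C3 is MIDI 48. Adding 5 gives 53, which is F3.

F3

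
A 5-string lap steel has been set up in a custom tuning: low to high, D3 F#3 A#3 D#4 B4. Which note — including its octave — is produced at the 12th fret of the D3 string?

D4

D3 is MIDI 50. Adding 12 gives 62, which is D4.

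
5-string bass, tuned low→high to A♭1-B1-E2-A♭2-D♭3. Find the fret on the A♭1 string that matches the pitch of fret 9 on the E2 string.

17

Fret 9 on E2 is MIDI 40 + 9 = 49 (D♭3). On the A♭1 string (open MIDI 32), that pitch is 49 − 32 = fret 17.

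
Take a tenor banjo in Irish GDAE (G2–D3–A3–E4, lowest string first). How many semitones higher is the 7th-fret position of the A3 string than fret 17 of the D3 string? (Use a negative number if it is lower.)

A3 at fret 7 → E4 (MIDI 64); D3 at fret 17 → G4 (MIDI 67).
64 − 67 = -3, so the two pitches are 3 semitones apart.

-3 semitones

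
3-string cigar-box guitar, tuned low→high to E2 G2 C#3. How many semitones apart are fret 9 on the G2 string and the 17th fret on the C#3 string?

14 semitones

G2 at fret 9 → E3 (MIDI 52); C#3 at fret 17 → F#4 (MIDI 66).
52 − 66 = -14, so the two pitches are 14 semitones apart, with F#4 the higher.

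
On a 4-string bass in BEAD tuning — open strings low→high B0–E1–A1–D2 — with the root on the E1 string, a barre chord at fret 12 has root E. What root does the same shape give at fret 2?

Moving from fret 12 to fret 2 shifts the root by -10 semitones.
E down 10 semitones is F#.

F#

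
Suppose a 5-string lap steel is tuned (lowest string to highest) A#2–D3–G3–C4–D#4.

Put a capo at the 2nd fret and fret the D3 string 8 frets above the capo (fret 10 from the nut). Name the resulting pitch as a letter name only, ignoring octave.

C

The capo raises the open D3 by 2 semitones to E3; fretting 8 more gives D3 + 2 + 8 = D3 + 10 semitones, landing on C.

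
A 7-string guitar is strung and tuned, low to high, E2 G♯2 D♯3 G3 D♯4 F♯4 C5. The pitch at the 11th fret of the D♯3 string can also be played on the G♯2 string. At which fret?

Fret 11 on D♯3 is MIDI 51 + 11 = 62 (D4). On the G♯2 string (open MIDI 44), that pitch is 62 − 44 = fret 18.

18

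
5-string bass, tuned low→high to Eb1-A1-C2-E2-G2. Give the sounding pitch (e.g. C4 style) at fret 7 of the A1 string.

A1 is MIDI 33. Adding 7 gives 40, which is E2.

E2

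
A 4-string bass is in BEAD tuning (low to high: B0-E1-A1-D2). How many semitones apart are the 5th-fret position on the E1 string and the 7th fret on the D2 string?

12 semitones

E1 at fret 5 → A1 (MIDI 33); D2 at fret 7 → A2 (MIDI 45).
33 − 45 = -12, so the two pitches are 12 semitones apart, with A2 the higher.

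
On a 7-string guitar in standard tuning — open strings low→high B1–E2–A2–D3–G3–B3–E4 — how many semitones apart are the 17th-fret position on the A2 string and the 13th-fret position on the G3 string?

A2 at fret 17 → D4 (MIDI 62); G3 at fret 13 → G#4 (MIDI 68).
62 − 68 = -6, so the two pitches are 6 semitones apart, with G#4 the higher.

6 semitones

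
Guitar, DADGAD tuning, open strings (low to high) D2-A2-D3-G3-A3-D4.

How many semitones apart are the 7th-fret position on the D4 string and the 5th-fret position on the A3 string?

D4 at fret 7 → A4 (MIDI 69); A3 at fret 5 → D4 (MIDI 62).
69 − 62 = 7, so the two pitches are 7 semitones apart, with A4 the higher.

7 semitones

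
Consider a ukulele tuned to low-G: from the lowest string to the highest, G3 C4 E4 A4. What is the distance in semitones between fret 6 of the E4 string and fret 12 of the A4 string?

E4 at fret 6 → A♯4 (MIDI 70); A4 at fret 12 → A5 (MIDI 81).
70 − 81 = -11, so the two pitches are 11 semitones apart, with A5 the higher.

11 semitones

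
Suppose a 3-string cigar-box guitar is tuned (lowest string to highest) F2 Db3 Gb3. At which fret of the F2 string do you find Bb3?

Bb3 is 17 semitones above the open F2 (F–Gb–G–Ab–…–Ab–A–Bb), so it sits at fret 17.

17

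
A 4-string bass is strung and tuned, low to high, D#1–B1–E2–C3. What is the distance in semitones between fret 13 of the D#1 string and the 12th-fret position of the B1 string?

7 semitones

D#1 at fret 13 → E2 (MIDI 40); B1 at fret 12 → B2 (MIDI 47).
40 − 47 = -7, so the two pitches are 7 semitones apart, with B2 the higher.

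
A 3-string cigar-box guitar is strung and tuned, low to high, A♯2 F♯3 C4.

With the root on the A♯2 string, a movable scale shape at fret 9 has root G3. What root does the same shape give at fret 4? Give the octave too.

D3

Moving from fret 9 to fret 4 shifts the root by -5 semitones.
G3 down 5 semitones is D3.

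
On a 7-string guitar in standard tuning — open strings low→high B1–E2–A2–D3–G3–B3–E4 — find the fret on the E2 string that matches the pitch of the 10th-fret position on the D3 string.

20

D3 at fret 10 is D3 + 10 semitones = C4.
The open E2 string is 10 semitones below the open D3, so the same pitch on the E2 string lies at fret 10 + 10 = 20.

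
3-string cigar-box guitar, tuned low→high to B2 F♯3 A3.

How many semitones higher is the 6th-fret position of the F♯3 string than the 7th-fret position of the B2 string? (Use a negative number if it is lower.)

6 semitones

F♯3 at fret 6 → C4 (MIDI 60); B2 at fret 7 → F♯3 (MIDI 54).
60 − 54 = 6, so the two pitches are 6 semitones apart.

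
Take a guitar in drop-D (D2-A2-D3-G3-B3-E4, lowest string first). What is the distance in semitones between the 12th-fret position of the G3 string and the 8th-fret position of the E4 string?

5 semitones

G3 at fret 12 → G4 (MIDI 67); E4 at fret 8 → C5 (MIDI 72).
67 − 72 = -5, so the two pitches are 5 semitones apart, with C5 the higher.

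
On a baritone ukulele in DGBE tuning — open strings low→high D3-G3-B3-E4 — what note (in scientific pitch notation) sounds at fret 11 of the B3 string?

Each fret is one semitone, so B3 + 11 = A#4.
(Equivalently spelled Bb4.)

A#4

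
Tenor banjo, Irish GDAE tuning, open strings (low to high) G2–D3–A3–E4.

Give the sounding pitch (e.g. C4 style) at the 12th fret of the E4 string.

The open E4 string plus 12 semitones: E–F–F#–G–…–D–D#–E.
The walk passes from B into C once, so the octave number goes from 4 to 5.

E5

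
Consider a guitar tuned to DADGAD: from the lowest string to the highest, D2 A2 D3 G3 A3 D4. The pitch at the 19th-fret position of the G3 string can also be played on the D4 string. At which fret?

12

G3 at fret 19 is G3 + 19 semitones = D5.
The open D4 string is 7 semitones above the open G3, so the same pitch on the D4 string lies at fret 19 − 7 = 12.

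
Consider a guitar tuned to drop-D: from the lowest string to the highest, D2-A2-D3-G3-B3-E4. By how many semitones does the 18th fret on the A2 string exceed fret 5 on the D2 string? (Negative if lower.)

A2 at fret 18 → D#4 (MIDI 63); D2 at fret 5 → G2 (MIDI 43).
63 − 43 = 20, so the two pitches are 20 semitones apart.

20 semitones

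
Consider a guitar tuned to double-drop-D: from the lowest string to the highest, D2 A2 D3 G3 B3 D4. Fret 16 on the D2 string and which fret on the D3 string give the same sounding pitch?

4

Fret 16 on D2 is MIDI 38 + 16 = 54 (F#3). On the D3 string (open MIDI 50), that pitch is 54 − 50 = fret 4.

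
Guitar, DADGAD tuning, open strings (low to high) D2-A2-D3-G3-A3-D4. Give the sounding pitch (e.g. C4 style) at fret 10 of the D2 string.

C3

D2 is MIDI 38. Adding 10 gives 48, which is C3.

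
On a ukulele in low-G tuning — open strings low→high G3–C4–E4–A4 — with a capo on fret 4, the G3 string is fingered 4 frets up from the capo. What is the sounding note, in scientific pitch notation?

The capo raises the open G3 by 4 semitones to B3; fretting 4 more gives G3 + 4 + 4 = G3 + 8 semitones = D#4.

D#4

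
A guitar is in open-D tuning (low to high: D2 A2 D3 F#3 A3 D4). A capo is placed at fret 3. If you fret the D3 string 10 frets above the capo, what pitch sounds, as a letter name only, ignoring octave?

The capo raises the open D3 by 3 semitones to F3; fretting 10 more gives D3 + 3 + 10 = D3 + 13 semitones, landing on D#.
(Also written Eb.)

D#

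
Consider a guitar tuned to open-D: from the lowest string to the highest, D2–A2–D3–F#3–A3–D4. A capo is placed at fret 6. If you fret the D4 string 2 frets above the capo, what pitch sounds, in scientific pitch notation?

The capo raises the open D4 by 6 semitones to G#4; fretting 2 more gives D4 + 6 + 2 = D4 + 8 semitones = A#4.
(Also written Bb.)

A#4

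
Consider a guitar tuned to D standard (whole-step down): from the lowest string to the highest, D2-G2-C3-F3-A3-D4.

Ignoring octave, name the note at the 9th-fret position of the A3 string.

A3 is MIDI 57. Adding 9 gives 66; 66 mod 12 = 6, i.e. F#.
(Equivalently spelled Gb.)

F#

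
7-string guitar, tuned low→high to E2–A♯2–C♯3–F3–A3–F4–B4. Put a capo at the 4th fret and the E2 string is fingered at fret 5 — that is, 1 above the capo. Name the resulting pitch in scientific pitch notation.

A2

The capo raises the open E2 by 4 semitones to G♯2; fretting 1 more gives E2 + 4 + 1 = E2 + 5 semitones = A2.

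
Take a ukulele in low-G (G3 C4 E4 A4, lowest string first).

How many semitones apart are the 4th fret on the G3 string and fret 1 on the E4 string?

6 semitones

G3 at fret 4 → B3 (MIDI 59); E4 at fret 1 → F4 (MIDI 65).
59 − 65 = -6, so the two pitches are 6 semitones apart, with F4 the higher.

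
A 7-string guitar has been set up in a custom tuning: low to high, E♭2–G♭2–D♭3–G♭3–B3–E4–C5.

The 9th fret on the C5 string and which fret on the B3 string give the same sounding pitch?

22

C5 at fret 9 is C5 + 9 semitones = A5.
The open B3 string is 13 semitones below the open C5, so the same pitch on the B3 string lies at fret 9 + 13 = 22.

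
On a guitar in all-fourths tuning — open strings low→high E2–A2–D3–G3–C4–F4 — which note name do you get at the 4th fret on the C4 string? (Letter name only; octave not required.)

E

C4 is MIDI 60. Adding 4 gives 64; 64 mod 12 = 4, i.e. E.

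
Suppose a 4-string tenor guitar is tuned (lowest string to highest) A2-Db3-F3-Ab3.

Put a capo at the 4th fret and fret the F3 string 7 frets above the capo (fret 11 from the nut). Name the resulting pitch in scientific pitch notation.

E4

The capo raises the open F3 by 4 semitones to A3; fretting 7 more gives F3 + 4 + 7 = F3 + 11 semitones = E4.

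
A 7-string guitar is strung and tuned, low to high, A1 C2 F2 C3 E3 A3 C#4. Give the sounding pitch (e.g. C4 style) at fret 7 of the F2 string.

C3

Each fret is one semitone, so F2 + 7 = C3.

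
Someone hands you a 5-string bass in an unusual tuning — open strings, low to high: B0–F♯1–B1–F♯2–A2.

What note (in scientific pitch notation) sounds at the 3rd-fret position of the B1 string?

D2

B1 is MIDI 35. Adding 3 gives 38, which is D2.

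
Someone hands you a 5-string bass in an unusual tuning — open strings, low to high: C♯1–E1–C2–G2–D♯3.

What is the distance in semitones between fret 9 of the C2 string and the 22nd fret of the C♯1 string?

C2 at fret 9 → A2 (MIDI 45); C♯1 at fret 22 → B2 (MIDI 47).
45 − 47 = -2, so the two pitches are 2 semitones apart, with B2 the higher.

2 semitones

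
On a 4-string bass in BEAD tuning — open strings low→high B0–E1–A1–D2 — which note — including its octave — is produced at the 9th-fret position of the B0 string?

G♯1

B0 is MIDI 23. Adding 9 gives 32, which is G♯1.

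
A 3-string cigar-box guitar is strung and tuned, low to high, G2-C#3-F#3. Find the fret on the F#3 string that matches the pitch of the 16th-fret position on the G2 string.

5

G2 at fret 16 is G2 + 16 semitones = B3.
The open F#3 string is 11 semitones above the open G2, so the same pitch on the F#3 string lies at fret 16 − 11 = 5.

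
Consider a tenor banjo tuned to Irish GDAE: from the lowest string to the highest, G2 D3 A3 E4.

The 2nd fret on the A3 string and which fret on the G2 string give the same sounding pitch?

16

Fret 2 on A3 is MIDI 57 + 2 = 59 (B3). On the G2 string (open MIDI 43), that pitch is 59 − 43 = fret 16.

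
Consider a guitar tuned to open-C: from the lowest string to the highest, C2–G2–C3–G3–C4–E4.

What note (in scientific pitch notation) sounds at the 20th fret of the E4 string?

C6

Each fret is one semitone, so E4 + 20 = C6.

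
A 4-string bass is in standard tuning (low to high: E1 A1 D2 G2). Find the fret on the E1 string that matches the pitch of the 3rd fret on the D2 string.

D2 at fret 3 is D2 + 3 semitones = F2.
The open E1 string is 10 semitones below the open D2, so the same pitch on the E1 string lies at fret 3 + 10 = 13.

13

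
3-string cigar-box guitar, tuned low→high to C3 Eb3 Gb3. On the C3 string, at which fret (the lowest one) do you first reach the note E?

4

From C3, count semitones up the chromatic scale until reaching E: C–Db–D–Eb–E — 4 steps.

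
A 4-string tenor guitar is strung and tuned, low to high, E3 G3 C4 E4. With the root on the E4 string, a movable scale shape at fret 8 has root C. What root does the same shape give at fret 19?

B

Moving from fret 8 to fret 19 shifts the root by 11 semitones.
C up 11 semitones is B.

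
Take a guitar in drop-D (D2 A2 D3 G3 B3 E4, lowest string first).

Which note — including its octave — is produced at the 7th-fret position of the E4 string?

B4

Each fret is one semitone, so E4 + 7 = B4.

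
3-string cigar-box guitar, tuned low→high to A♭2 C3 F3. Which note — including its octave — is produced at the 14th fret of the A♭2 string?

B♭3

Each fret is one semitone, so A♭2 + 14 = B♭3.
(Equivalently spelled A♯3.)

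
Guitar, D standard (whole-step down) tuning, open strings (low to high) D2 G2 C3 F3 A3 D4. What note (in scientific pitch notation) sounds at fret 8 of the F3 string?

C♯4

The open F3 string plus 8 semitones: F–F#–G–G#–A–A#–B–C–C#.
The walk passes from B into C once, so the octave number goes from 3 to 4.
(Equivalently spelled D♭4.)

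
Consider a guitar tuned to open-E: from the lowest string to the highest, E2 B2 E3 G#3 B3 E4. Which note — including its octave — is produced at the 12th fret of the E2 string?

E3

The open E2 string plus 12 semitones: E–F–F#–G–…–D–D#–E.
The walk passes from B into C once, so the octave number goes from 2 to 3.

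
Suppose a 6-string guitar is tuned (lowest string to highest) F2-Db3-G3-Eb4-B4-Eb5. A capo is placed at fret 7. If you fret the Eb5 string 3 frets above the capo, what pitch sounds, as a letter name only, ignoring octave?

The capo raises the open Eb5 by 7 semitones to Bb5; fretting 3 more gives Eb5 + 7 + 3 = Eb5 + 10 semitones, landing on Db.

Db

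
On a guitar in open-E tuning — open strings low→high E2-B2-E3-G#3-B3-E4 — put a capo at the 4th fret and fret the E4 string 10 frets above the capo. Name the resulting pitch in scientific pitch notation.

The capo raises the open E4 by 4 semitones to G#4; fretting 10 more gives E4 + 4 + 10 = E4 + 14 semitones = F#5.
(Also written Gb.)

F#5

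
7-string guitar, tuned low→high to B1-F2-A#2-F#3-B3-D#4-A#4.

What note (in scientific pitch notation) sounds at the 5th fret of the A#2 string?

D#3

Each fret is one semitone, so A#2 + 5 = D#3.
(Equivalently spelled Eb3.)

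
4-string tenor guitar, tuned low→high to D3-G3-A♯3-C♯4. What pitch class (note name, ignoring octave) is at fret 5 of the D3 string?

The open D3 string plus 5 semitones: D–D#–E–F–F#–G.

G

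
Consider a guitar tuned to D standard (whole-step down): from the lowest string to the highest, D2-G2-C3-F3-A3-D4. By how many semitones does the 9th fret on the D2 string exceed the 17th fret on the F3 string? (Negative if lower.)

-23 semitones

D2 at fret 9 → B2 (MIDI 47); F3 at fret 17 → A#4 (MIDI 70).
47 − 70 = -23, so the two pitches are 23 semitones apart.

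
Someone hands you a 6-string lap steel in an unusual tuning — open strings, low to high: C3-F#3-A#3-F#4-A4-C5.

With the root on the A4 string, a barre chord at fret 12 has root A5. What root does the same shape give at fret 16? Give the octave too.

Moving from fret 12 to fret 16 shifts the root by 4 semitones.
A5 up 4 semitones is C#6.

C#6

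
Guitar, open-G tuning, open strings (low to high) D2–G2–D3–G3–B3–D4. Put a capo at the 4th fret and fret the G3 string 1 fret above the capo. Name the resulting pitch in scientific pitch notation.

The capo raises the open G3 by 4 semitones to B3; fretting 1 more gives G3 + 4 + 1 = G3 + 5 semitones = C4.

C4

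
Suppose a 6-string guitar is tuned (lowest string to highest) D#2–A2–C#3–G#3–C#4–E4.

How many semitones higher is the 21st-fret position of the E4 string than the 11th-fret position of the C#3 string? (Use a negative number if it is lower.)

25 semitones

E4 at fret 21 → C#6 (MIDI 85); C#3 at fret 11 → C4 (MIDI 60).
85 − 60 = 25, so the two pitches are 25 semitones apart.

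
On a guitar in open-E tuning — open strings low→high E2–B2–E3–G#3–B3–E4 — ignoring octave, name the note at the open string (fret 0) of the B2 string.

B

Fret 0 is the open string itself, so the pitch is just B.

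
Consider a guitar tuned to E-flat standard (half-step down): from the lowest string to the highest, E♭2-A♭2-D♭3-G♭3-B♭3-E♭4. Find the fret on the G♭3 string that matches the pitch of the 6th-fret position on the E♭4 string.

15

Fret 6 on E♭4 is MIDI 63 + 6 = 69 (A4). On the G♭3 string (open MIDI 54), that pitch is 69 − 54 = fret 15.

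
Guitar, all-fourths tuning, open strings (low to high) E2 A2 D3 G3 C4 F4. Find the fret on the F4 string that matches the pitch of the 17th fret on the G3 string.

7

G3 at fret 17 is G3 + 17 semitones = C5.
The open F4 string is 10 semitones above the open G3, so the same pitch on the F4 string lies at fret 17 − 10 = 7.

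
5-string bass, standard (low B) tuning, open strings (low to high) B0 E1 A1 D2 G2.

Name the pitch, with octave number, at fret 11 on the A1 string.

Each fret is one semitone, so A1 + 11 = G#2.

G#2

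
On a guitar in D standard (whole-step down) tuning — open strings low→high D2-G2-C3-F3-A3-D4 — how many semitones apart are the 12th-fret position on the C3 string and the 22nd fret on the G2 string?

C3 at fret 12 → C4 (MIDI 60); G2 at fret 22 → F4 (MIDI 65).
60 − 65 = -5, so the two pitches are 5 semitones apart, with F4 the higher.

5 semitones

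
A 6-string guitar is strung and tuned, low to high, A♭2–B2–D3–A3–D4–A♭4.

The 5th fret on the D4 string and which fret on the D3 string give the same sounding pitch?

Fret 5 on D4 is MIDI 62 + 5 = 67 (G4). On the D3 string (open MIDI 50), that pitch is 67 − 50 = fret 17.

17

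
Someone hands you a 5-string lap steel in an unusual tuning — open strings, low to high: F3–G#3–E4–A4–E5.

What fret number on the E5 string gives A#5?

6

A#5 is 6 semitones above the open E5 (E–F–F#–G–G#–A–A#), so it sits at fret 6.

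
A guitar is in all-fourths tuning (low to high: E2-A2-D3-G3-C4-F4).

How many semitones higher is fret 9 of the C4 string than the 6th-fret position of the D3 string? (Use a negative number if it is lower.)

13 semitones

C4 at fret 9 → A4 (MIDI 69); D3 at fret 6 → G♯3 (MIDI 56).
69 − 56 = 13, so the two pitches are 13 semitones apart.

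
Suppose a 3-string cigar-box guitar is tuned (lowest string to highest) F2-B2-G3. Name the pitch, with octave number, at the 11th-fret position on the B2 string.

Each fret is one semitone, so B2 + 11 = Bb3.
(Equivalently spelled A#3.)

Bb3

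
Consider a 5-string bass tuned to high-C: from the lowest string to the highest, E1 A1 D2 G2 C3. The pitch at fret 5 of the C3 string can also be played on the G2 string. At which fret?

10

Fret 5 on C3 is MIDI 48 + 5 = 53 (F3). On the G2 string (open MIDI 43), that pitch is 53 − 43 = fret 10.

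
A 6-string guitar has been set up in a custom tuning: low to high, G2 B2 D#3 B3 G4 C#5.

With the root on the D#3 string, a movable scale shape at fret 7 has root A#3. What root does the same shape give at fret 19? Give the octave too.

A#4

Moving from fret 7 to fret 19 shifts the root by 12 semitones.
A#3 up 12 semitones is A#4.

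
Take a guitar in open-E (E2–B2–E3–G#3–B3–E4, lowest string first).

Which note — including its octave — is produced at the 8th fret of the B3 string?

G4

Each fret is one semitone, so B3 + 8 = G4.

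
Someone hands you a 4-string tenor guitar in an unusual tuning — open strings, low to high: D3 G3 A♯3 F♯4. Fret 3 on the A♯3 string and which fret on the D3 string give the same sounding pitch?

Fret 3 on A♯3 is MIDI 58 + 3 = 61 (C♯4). On the D3 string (open MIDI 50), that pitch is 61 − 50 = fret 11.

11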